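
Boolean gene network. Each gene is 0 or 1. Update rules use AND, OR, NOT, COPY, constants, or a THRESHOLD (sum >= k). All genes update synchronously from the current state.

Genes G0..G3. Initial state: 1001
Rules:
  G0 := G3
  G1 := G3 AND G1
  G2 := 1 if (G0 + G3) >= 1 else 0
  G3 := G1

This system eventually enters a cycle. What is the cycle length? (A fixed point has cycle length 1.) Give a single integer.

Step 0: 1001
Step 1: G0=G3=1 G1=G3&G1=1&0=0 G2=(1+1>=1)=1 G3=G1=0 -> 1010
Step 2: G0=G3=0 G1=G3&G1=0&0=0 G2=(1+0>=1)=1 G3=G1=0 -> 0010
Step 3: G0=G3=0 G1=G3&G1=0&0=0 G2=(0+0>=1)=0 G3=G1=0 -> 0000
Step 4: G0=G3=0 G1=G3&G1=0&0=0 G2=(0+0>=1)=0 G3=G1=0 -> 0000
State from step 4 equals state from step 3 -> cycle length 1

Answer: 1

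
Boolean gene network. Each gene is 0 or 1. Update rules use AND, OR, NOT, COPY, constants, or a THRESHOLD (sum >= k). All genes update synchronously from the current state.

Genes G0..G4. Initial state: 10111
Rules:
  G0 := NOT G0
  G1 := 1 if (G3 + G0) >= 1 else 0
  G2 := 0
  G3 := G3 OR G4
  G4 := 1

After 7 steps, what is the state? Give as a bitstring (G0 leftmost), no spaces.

Step 1: G0=NOT G0=NOT 1=0 G1=(1+1>=1)=1 G2=0(const) G3=G3|G4=1|1=1 G4=1(const) -> 01011
Step 2: G0=NOT G0=NOT 0=1 G1=(1+0>=1)=1 G2=0(const) G3=G3|G4=1|1=1 G4=1(const) -> 11011
Step 3: G0=NOT G0=NOT 1=0 G1=(1+1>=1)=1 G2=0(const) G3=G3|G4=1|1=1 G4=1(const) -> 01011
Step 4: G0=NOT G0=NOT 0=1 G1=(1+0>=1)=1 G2=0(const) G3=G3|G4=1|1=1 G4=1(const) -> 11011
Step 5: G0=NOT G0=NOT 1=0 G1=(1+1>=1)=1 G2=0(const) G3=G3|G4=1|1=1 G4=1(const) -> 01011
Step 6: G0=NOT G0=NOT 0=1 G1=(1+0>=1)=1 G2=0(const) G3=G3|G4=1|1=1 G4=1(const) -> 11011
Step 7: G0=NOT G0=NOT 1=0 G1=(1+1>=1)=1 G2=0(const) G3=G3|G4=1|1=1 G4=1(const) -> 01011

01011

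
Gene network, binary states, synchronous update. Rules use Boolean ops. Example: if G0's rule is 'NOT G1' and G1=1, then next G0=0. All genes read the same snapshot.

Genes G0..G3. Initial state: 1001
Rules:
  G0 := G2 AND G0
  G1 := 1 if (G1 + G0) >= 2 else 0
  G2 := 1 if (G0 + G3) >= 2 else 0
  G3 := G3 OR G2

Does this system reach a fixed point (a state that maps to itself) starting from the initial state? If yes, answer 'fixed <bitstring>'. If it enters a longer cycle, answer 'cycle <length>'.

Step 0: 1001
Step 1: G0=G2&G0=0&1=0 G1=(0+1>=2)=0 G2=(1+1>=2)=1 G3=G3|G2=1|0=1 -> 0011
Step 2: G0=G2&G0=1&0=0 G1=(0+0>=2)=0 G2=(0+1>=2)=0 G3=G3|G2=1|1=1 -> 0001
Step 3: G0=G2&G0=0&0=0 G1=(0+0>=2)=0 G2=(0+1>=2)=0 G3=G3|G2=1|0=1 -> 0001
Fixed point reached at step 2: 0001

Answer: fixed 0001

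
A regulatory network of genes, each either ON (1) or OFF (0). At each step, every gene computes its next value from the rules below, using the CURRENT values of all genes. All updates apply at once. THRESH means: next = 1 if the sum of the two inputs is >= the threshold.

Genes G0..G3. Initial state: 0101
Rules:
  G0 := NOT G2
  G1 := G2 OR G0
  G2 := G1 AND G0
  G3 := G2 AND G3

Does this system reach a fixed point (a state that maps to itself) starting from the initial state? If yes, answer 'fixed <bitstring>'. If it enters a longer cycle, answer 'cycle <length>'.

Answer: cycle 5

Derivation:
Step 0: 0101
Step 1: G0=NOT G2=NOT 0=1 G1=G2|G0=0|0=0 G2=G1&G0=1&0=0 G3=G2&G3=0&1=0 -> 1000
Step 2: G0=NOT G2=NOT 0=1 G1=G2|G0=0|1=1 G2=G1&G0=0&1=0 G3=G2&G3=0&0=0 -> 1100
Step 3: G0=NOT G2=NOT 0=1 G1=G2|G0=0|1=1 G2=G1&G0=1&1=1 G3=G2&G3=0&0=0 -> 1110
Step 4: G0=NOT G2=NOT 1=0 G1=G2|G0=1|1=1 G2=G1&G0=1&1=1 G3=G2&G3=1&0=0 -> 0110
Step 5: G0=NOT G2=NOT 1=0 G1=G2|G0=1|0=1 G2=G1&G0=1&0=0 G3=G2&G3=1&0=0 -> 0100
Step 6: G0=NOT G2=NOT 0=1 G1=G2|G0=0|0=0 G2=G1&G0=1&0=0 G3=G2&G3=0&0=0 -> 1000
Cycle of length 5 starting at step 1 -> no fixed point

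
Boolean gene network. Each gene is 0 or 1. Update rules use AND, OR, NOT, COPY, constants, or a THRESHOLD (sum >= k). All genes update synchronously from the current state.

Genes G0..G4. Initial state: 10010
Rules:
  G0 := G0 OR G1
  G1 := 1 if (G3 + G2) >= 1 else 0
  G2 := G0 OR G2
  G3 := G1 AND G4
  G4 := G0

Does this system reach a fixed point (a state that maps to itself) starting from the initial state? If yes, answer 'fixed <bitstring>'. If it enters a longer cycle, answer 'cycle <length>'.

Answer: fixed 11111

Derivation:
Step 0: 10010
Step 1: G0=G0|G1=1|0=1 G1=(1+0>=1)=1 G2=G0|G2=1|0=1 G3=G1&G4=0&0=0 G4=G0=1 -> 11101
Step 2: G0=G0|G1=1|1=1 G1=(0+1>=1)=1 G2=G0|G2=1|1=1 G3=G1&G4=1&1=1 G4=G0=1 -> 11111
Step 3: G0=G0|G1=1|1=1 G1=(1+1>=1)=1 G2=G0|G2=1|1=1 G3=G1&G4=1&1=1 G4=G0=1 -> 11111
Fixed point reached at step 2: 11111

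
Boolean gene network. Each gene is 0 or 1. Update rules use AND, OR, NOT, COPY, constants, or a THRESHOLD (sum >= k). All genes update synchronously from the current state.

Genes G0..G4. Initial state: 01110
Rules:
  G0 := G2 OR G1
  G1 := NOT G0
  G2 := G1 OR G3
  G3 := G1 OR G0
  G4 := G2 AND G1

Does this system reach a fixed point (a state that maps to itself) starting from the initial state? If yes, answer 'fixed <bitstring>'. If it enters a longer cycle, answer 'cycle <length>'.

Answer: fixed 10110

Derivation:
Step 0: 01110
Step 1: G0=G2|G1=1|1=1 G1=NOT G0=NOT 0=1 G2=G1|G3=1|1=1 G3=G1|G0=1|0=1 G4=G2&G1=1&1=1 -> 11111
Step 2: G0=G2|G1=1|1=1 G1=NOT G0=NOT 1=0 G2=G1|G3=1|1=1 G3=G1|G0=1|1=1 G4=G2&G1=1&1=1 -> 10111
Step 3: G0=G2|G1=1|0=1 G1=NOT G0=NOT 1=0 G2=G1|G3=0|1=1 G3=G1|G0=0|1=1 G4=G2&G1=1&0=0 -> 10110
Step 4: G0=G2|G1=1|0=1 G1=NOT G0=NOT 1=0 G2=G1|G3=0|1=1 G3=G1|G0=0|1=1 G4=G2&G1=1&0=0 -> 10110
Fixed point reached at step 3: 10110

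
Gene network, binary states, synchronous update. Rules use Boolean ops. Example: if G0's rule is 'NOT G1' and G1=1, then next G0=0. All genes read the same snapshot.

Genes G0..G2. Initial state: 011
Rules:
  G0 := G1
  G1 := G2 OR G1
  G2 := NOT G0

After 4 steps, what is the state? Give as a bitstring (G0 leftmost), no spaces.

Step 1: G0=G1=1 G1=G2|G1=1|1=1 G2=NOT G0=NOT 0=1 -> 111
Step 2: G0=G1=1 G1=G2|G1=1|1=1 G2=NOT G0=NOT 1=0 -> 110
Step 3: G0=G1=1 G1=G2|G1=0|1=1 G2=NOT G0=NOT 1=0 -> 110
Step 4: G0=G1=1 G1=G2|G1=0|1=1 G2=NOT G0=NOT 1=0 -> 110

110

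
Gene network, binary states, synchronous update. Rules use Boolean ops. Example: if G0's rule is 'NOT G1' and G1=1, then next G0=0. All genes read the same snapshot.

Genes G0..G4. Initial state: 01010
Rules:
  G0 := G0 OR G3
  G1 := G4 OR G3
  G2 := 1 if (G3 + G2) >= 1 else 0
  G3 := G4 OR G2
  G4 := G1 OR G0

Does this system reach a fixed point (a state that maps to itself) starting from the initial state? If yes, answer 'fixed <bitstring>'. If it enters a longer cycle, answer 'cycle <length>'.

Step 0: 01010
Step 1: G0=G0|G3=0|1=1 G1=G4|G3=0|1=1 G2=(1+0>=1)=1 G3=G4|G2=0|0=0 G4=G1|G0=1|0=1 -> 11101
Step 2: G0=G0|G3=1|0=1 G1=G4|G3=1|0=1 G2=(0+1>=1)=1 G3=G4|G2=1|1=1 G4=G1|G0=1|1=1 -> 11111
Step 3: G0=G0|G3=1|1=1 G1=G4|G3=1|1=1 G2=(1+1>=1)=1 G3=G4|G2=1|1=1 G4=G1|G0=1|1=1 -> 11111
Fixed point reached at step 2: 11111

Answer: fixed 11111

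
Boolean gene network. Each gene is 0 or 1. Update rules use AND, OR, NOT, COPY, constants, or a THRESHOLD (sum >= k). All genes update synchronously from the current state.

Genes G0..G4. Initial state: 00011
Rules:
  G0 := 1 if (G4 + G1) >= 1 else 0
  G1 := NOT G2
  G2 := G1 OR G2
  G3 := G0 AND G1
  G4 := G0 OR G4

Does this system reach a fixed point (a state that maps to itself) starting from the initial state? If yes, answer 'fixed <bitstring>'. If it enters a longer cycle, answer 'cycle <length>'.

Step 0: 00011
Step 1: G0=(1+0>=1)=1 G1=NOT G2=NOT 0=1 G2=G1|G2=0|0=0 G3=G0&G1=0&0=0 G4=G0|G4=0|1=1 -> 11001
Step 2: G0=(1+1>=1)=1 G1=NOT G2=NOT 0=1 G2=G1|G2=1|0=1 G3=G0&G1=1&1=1 G4=G0|G4=1|1=1 -> 11111
Step 3: G0=(1+1>=1)=1 G1=NOT G2=NOT 1=0 G2=G1|G2=1|1=1 G3=G0&G1=1&1=1 G4=G0|G4=1|1=1 -> 10111
Step 4: G0=(1+0>=1)=1 G1=NOT G2=NOT 1=0 G2=G1|G2=0|1=1 G3=G0&G1=1&0=0 G4=G0|G4=1|1=1 -> 10101
Step 5: G0=(1+0>=1)=1 G1=NOT G2=NOT 1=0 G2=G1|G2=0|1=1 G3=G0&G1=1&0=0 G4=G0|G4=1|1=1 -> 10101
Fixed point reached at step 4: 10101

Answer: fixed 10101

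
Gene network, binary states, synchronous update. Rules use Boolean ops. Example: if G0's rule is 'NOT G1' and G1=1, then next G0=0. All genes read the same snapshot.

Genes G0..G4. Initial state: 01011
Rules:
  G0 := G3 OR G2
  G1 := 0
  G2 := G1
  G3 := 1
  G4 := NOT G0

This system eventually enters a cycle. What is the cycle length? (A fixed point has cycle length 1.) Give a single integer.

Step 0: 01011
Step 1: G0=G3|G2=1|0=1 G1=0(const) G2=G1=1 G3=1(const) G4=NOT G0=NOT 0=1 -> 10111
Step 2: G0=G3|G2=1|1=1 G1=0(const) G2=G1=0 G3=1(const) G4=NOT G0=NOT 1=0 -> 10010
Step 3: G0=G3|G2=1|0=1 G1=0(const) G2=G1=0 G3=1(const) G4=NOT G0=NOT 1=0 -> 10010
State from step 3 equals state from step 2 -> cycle length 1

Answer: 1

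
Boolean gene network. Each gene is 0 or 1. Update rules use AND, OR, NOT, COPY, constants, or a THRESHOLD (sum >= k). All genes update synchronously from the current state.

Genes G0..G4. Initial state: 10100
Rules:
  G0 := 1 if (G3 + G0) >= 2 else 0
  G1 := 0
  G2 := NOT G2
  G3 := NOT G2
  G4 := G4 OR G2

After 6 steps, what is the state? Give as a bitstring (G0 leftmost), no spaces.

Step 1: G0=(0+1>=2)=0 G1=0(const) G2=NOT G2=NOT 1=0 G3=NOT G2=NOT 1=0 G4=G4|G2=0|1=1 -> 00001
Step 2: G0=(0+0>=2)=0 G1=0(const) G2=NOT G2=NOT 0=1 G3=NOT G2=NOT 0=1 G4=G4|G2=1|0=1 -> 00111
Step 3: G0=(1+0>=2)=0 G1=0(const) G2=NOT G2=NOT 1=0 G3=NOT G2=NOT 1=0 G4=G4|G2=1|1=1 -> 00001
Step 4: G0=(0+0>=2)=0 G1=0(const) G2=NOT G2=NOT 0=1 G3=NOT G2=NOT 0=1 G4=G4|G2=1|0=1 -> 00111
Step 5: G0=(1+0>=2)=0 G1=0(const) G2=NOT G2=NOT 1=0 G3=NOT G2=NOT 1=0 G4=G4|G2=1|1=1 -> 00001
Step 6: G0=(0+0>=2)=0 G1=0(const) G2=NOT G2=NOT 0=1 G3=NOT G2=NOT 0=1 G4=G4|G2=1|0=1 -> 00111

00111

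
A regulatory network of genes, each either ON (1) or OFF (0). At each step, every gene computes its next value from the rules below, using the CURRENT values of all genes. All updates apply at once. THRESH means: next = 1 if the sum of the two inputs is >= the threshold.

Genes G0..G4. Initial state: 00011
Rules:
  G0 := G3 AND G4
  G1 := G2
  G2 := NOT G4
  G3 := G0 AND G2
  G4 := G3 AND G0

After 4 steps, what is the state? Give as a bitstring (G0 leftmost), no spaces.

Step 1: G0=G3&G4=1&1=1 G1=G2=0 G2=NOT G4=NOT 1=0 G3=G0&G2=0&0=0 G4=G3&G0=1&0=0 -> 10000
Step 2: G0=G3&G4=0&0=0 G1=G2=0 G2=NOT G4=NOT 0=1 G3=G0&G2=1&0=0 G4=G3&G0=0&1=0 -> 00100
Step 3: G0=G3&G4=0&0=0 G1=G2=1 G2=NOT G4=NOT 0=1 G3=G0&G2=0&1=0 G4=G3&G0=0&0=0 -> 01100
Step 4: G0=G3&G4=0&0=0 G1=G2=1 G2=NOT G4=NOT 0=1 G3=G0&G2=0&1=0 G4=G3&G0=0&0=0 -> 01100

01100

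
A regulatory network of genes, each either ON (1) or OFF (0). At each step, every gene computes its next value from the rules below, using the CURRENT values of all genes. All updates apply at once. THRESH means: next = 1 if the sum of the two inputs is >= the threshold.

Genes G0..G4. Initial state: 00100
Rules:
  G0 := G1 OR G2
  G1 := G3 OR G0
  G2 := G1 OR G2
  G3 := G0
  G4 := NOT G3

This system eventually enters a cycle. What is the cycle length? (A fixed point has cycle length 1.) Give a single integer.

Step 0: 00100
Step 1: G0=G1|G2=0|1=1 G1=G3|G0=0|0=0 G2=G1|G2=0|1=1 G3=G0=0 G4=NOT G3=NOT 0=1 -> 10101
Step 2: G0=G1|G2=0|1=1 G1=G3|G0=0|1=1 G2=G1|G2=0|1=1 G3=G0=1 G4=NOT G3=NOT 0=1 -> 11111
Step 3: G0=G1|G2=1|1=1 G1=G3|G0=1|1=1 G2=G1|G2=1|1=1 G3=G0=1 G4=NOT G3=NOT 1=0 -> 11110
Step 4: G0=G1|G2=1|1=1 G1=G3|G0=1|1=1 G2=G1|G2=1|1=1 G3=G0=1 G4=NOT G3=NOT 1=0 -> 11110
State from step 4 equals state from step 3 -> cycle length 1

Answer: 1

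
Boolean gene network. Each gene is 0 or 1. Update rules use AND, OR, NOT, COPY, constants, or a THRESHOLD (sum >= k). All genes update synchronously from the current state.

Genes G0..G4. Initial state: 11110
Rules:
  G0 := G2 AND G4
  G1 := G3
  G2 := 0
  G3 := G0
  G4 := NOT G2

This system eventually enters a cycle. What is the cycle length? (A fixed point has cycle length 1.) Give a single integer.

Answer: 1

Derivation:
Step 0: 11110
Step 1: G0=G2&G4=1&0=0 G1=G3=1 G2=0(const) G3=G0=1 G4=NOT G2=NOT 1=0 -> 01010
Step 2: G0=G2&G4=0&0=0 G1=G3=1 G2=0(const) G3=G0=0 G4=NOT G2=NOT 0=1 -> 01001
Step 3: G0=G2&G4=0&1=0 G1=G3=0 G2=0(const) G3=G0=0 G4=NOT G2=NOT 0=1 -> 00001
Step 4: G0=G2&G4=0&1=0 G1=G3=0 G2=0(const) G3=G0=0 G4=NOT G2=NOT 0=1 -> 00001
State from step 4 equals state from step 3 -> cycle length 1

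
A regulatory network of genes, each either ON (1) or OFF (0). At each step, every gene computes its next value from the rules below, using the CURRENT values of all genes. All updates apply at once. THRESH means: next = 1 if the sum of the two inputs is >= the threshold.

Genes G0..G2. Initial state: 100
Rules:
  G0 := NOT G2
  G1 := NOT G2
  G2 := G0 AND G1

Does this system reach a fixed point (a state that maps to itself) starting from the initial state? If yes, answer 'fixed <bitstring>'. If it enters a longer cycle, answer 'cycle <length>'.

Answer: cycle 4

Derivation:
Step 0: 100
Step 1: G0=NOT G2=NOT 0=1 G1=NOT G2=NOT 0=1 G2=G0&G1=1&0=0 -> 110
Step 2: G0=NOT G2=NOT 0=1 G1=NOT G2=NOT 0=1 G2=G0&G1=1&1=1 -> 111
Step 3: G0=NOT G2=NOT 1=0 G1=NOT G2=NOT 1=0 G2=G0&G1=1&1=1 -> 001
Step 4: G0=NOT G2=NOT 1=0 G1=NOT G2=NOT 1=0 G2=G0&G1=0&0=0 -> 000
Step 5: G0=NOT G2=NOT 0=1 G1=NOT G2=NOT 0=1 G2=G0&G1=0&0=0 -> 110
Cycle of length 4 starting at step 1 -> no fixed point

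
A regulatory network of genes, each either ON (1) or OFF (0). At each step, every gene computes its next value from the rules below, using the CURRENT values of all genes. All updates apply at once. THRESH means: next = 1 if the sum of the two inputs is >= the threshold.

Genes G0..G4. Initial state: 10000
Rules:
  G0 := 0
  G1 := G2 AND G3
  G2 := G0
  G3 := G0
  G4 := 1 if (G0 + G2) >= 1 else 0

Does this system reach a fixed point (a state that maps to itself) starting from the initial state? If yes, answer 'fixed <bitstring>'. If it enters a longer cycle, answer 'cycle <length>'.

Answer: fixed 00000

Derivation:
Step 0: 10000
Step 1: G0=0(const) G1=G2&G3=0&0=0 G2=G0=1 G3=G0=1 G4=(1+0>=1)=1 -> 00111
Step 2: G0=0(const) G1=G2&G3=1&1=1 G2=G0=0 G3=G0=0 G4=(0+1>=1)=1 -> 01001
Step 3: G0=0(const) G1=G2&G3=0&0=0 G2=G0=0 G3=G0=0 G4=(0+0>=1)=0 -> 00000
Step 4: G0=0(const) G1=G2&G3=0&0=0 G2=G0=0 G3=G0=0 G4=(0+0>=1)=0 -> 00000
Fixed point reached at step 3: 00000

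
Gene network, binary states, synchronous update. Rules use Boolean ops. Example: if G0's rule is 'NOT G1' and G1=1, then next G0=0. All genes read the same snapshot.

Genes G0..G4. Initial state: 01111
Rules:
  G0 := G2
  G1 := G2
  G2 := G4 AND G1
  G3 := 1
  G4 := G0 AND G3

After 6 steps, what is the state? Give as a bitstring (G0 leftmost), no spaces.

Step 1: G0=G2=1 G1=G2=1 G2=G4&G1=1&1=1 G3=1(const) G4=G0&G3=0&1=0 -> 11110
Step 2: G0=G2=1 G1=G2=1 G2=G4&G1=0&1=0 G3=1(const) G4=G0&G3=1&1=1 -> 11011
Step 3: G0=G2=0 G1=G2=0 G2=G4&G1=1&1=1 G3=1(const) G4=G0&G3=1&1=1 -> 00111
Step 4: G0=G2=1 G1=G2=1 G2=G4&G1=1&0=0 G3=1(const) G4=G0&G3=0&1=0 -> 11010
Step 5: G0=G2=0 G1=G2=0 G2=G4&G1=0&1=0 G3=1(const) G4=G0&G3=1&1=1 -> 00011
Step 6: G0=G2=0 G1=G2=0 G2=G4&G1=1&0=0 G3=1(const) G4=G0&G3=0&1=0 -> 00010

00010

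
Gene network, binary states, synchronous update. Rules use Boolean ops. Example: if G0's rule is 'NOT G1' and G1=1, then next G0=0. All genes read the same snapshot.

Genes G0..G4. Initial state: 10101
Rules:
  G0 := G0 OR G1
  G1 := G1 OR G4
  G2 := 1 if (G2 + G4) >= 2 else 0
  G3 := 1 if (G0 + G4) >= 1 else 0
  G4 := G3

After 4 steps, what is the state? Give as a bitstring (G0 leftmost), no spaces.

Step 1: G0=G0|G1=1|0=1 G1=G1|G4=0|1=1 G2=(1+1>=2)=1 G3=(1+1>=1)=1 G4=G3=0 -> 11110
Step 2: G0=G0|G1=1|1=1 G1=G1|G4=1|0=1 G2=(1+0>=2)=0 G3=(1+0>=1)=1 G4=G3=1 -> 11011
Step 3: G0=G0|G1=1|1=1 G1=G1|G4=1|1=1 G2=(0+1>=2)=0 G3=(1+1>=1)=1 G4=G3=1 -> 11011
Step 4: G0=G0|G1=1|1=1 G1=G1|G4=1|1=1 G2=(0+1>=2)=0 G3=(1+1>=1)=1 G4=G3=1 -> 11011

11011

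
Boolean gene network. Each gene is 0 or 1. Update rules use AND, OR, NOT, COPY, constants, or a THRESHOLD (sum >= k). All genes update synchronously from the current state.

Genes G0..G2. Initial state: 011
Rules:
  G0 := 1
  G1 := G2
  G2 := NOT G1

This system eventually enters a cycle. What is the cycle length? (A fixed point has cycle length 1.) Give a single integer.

Step 0: 011
Step 1: G0=1(const) G1=G2=1 G2=NOT G1=NOT 1=0 -> 110
Step 2: G0=1(const) G1=G2=0 G2=NOT G1=NOT 1=0 -> 100
Step 3: G0=1(const) G1=G2=0 G2=NOT G1=NOT 0=1 -> 101
Step 4: G0=1(const) G1=G2=1 G2=NOT G1=NOT 0=1 -> 111
Step 5: G0=1(const) G1=G2=1 G2=NOT G1=NOT 1=0 -> 110
State from step 5 equals state from step 1 -> cycle length 4

Answer: 4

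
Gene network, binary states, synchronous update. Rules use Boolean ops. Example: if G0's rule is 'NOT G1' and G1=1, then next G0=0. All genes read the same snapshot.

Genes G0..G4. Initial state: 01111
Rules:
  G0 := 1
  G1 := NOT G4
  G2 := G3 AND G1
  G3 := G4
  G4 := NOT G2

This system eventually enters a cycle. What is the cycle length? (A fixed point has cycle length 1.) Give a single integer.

Answer: 1

Derivation:
Step 0: 01111
Step 1: G0=1(const) G1=NOT G4=NOT 1=0 G2=G3&G1=1&1=1 G3=G4=1 G4=NOT G2=NOT 1=0 -> 10110
Step 2: G0=1(const) G1=NOT G4=NOT 0=1 G2=G3&G1=1&0=0 G3=G4=0 G4=NOT G2=NOT 1=0 -> 11000
Step 3: G0=1(const) G1=NOT G4=NOT 0=1 G2=G3&G1=0&1=0 G3=G4=0 G4=NOT G2=NOT 0=1 -> 11001
Step 4: G0=1(const) G1=NOT G4=NOT 1=0 G2=G3&G1=0&1=0 G3=G4=1 G4=NOT G2=NOT 0=1 -> 10011
Step 5: G0=1(const) G1=NOT G4=NOT 1=0 G2=G3&G1=1&0=0 G3=G4=1 G4=NOT G2=NOT 0=1 -> 10011
State from step 5 equals state from step 4 -> cycle length 1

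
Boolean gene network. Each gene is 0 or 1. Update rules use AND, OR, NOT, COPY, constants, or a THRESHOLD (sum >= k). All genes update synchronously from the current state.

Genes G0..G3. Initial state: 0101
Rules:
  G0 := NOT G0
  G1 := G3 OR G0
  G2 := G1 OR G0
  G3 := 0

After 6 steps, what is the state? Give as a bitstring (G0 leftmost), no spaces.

Step 1: G0=NOT G0=NOT 0=1 G1=G3|G0=1|0=1 G2=G1|G0=1|0=1 G3=0(const) -> 1110
Step 2: G0=NOT G0=NOT 1=0 G1=G3|G0=0|1=1 G2=G1|G0=1|1=1 G3=0(const) -> 0110
Step 3: G0=NOT G0=NOT 0=1 G1=G3|G0=0|0=0 G2=G1|G0=1|0=1 G3=0(const) -> 1010
Step 4: G0=NOT G0=NOT 1=0 G1=G3|G0=0|1=1 G2=G1|G0=0|1=1 G3=0(const) -> 0110
Step 5: G0=NOT G0=NOT 0=1 G1=G3|G0=0|0=0 G2=G1|G0=1|0=1 G3=0(const) -> 1010
Step 6: G0=NOT G0=NOT 1=0 G1=G3|G0=0|1=1 G2=G1|G0=0|1=1 G3=0(const) -> 0110

0110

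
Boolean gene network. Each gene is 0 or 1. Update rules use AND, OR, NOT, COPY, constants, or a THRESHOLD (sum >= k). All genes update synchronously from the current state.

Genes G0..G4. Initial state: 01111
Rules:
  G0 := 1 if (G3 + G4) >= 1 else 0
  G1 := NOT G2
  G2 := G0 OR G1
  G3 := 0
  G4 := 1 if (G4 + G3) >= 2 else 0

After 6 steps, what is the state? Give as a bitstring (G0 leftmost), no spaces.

Step 1: G0=(1+1>=1)=1 G1=NOT G2=NOT 1=0 G2=G0|G1=0|1=1 G3=0(const) G4=(1+1>=2)=1 -> 10101
Step 2: G0=(0+1>=1)=1 G1=NOT G2=NOT 1=0 G2=G0|G1=1|0=1 G3=0(const) G4=(1+0>=2)=0 -> 10100
Step 3: G0=(0+0>=1)=0 G1=NOT G2=NOT 1=0 G2=G0|G1=1|0=1 G3=0(const) G4=(0+0>=2)=0 -> 00100
Step 4: G0=(0+0>=1)=0 G1=NOT G2=NOT 1=0 G2=G0|G1=0|0=0 G3=0(const) G4=(0+0>=2)=0 -> 00000
Step 5: G0=(0+0>=1)=0 G1=NOT G2=NOT 0=1 G2=G0|G1=0|0=0 G3=0(const) G4=(0+0>=2)=0 -> 01000
Step 6: G0=(0+0>=1)=0 G1=NOT G2=NOT 0=1 G2=G0|G1=0|1=1 G3=0(const) G4=(0+0>=2)=0 -> 01100

01100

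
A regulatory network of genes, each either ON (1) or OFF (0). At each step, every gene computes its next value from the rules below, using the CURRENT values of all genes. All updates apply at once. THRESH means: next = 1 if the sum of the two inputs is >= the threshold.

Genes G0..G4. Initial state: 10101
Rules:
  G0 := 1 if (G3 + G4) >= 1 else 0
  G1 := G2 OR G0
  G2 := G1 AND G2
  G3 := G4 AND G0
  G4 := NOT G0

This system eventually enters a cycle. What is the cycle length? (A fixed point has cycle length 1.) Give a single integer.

Answer: 5

Derivation:
Step 0: 10101
Step 1: G0=(0+1>=1)=1 G1=G2|G0=1|1=1 G2=G1&G2=0&1=0 G3=G4&G0=1&1=1 G4=NOT G0=NOT 1=0 -> 11010
Step 2: G0=(1+0>=1)=1 G1=G2|G0=0|1=1 G2=G1&G2=1&0=0 G3=G4&G0=0&1=0 G4=NOT G0=NOT 1=0 -> 11000
Step 3: G0=(0+0>=1)=0 G1=G2|G0=0|1=1 G2=G1&G2=1&0=0 G3=G4&G0=0&1=0 G4=NOT G0=NOT 1=0 -> 01000
Step 4: G0=(0+0>=1)=0 G1=G2|G0=0|0=0 G2=G1&G2=1&0=0 G3=G4&G0=0&0=0 G4=NOT G0=NOT 0=1 -> 00001
Step 5: G0=(0+1>=1)=1 G1=G2|G0=0|0=0 G2=G1&G2=0&0=0 G3=G4&G0=1&0=0 G4=NOT G0=NOT 0=1 -> 10001
Step 6: G0=(0+1>=1)=1 G1=G2|G0=0|1=1 G2=G1&G2=0&0=0 G3=G4&G0=1&1=1 G4=NOT G0=NOT 1=0 -> 11010
State from step 6 equals state from step 1 -> cycle length 5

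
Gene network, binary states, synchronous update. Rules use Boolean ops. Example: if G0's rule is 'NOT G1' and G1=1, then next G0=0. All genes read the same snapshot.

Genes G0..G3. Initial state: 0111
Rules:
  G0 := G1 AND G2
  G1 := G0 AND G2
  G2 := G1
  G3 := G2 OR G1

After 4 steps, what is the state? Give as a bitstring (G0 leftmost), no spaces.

Step 1: G0=G1&G2=1&1=1 G1=G0&G2=0&1=0 G2=G1=1 G3=G2|G1=1|1=1 -> 1011
Step 2: G0=G1&G2=0&1=0 G1=G0&G2=1&1=1 G2=G1=0 G3=G2|G1=1|0=1 -> 0101
Step 3: G0=G1&G2=1&0=0 G1=G0&G2=0&0=0 G2=G1=1 G3=G2|G1=0|1=1 -> 0011
Step 4: G0=G1&G2=0&1=0 G1=G0&G2=0&1=0 G2=G1=0 G3=G2|G1=1|0=1 -> 0001

0001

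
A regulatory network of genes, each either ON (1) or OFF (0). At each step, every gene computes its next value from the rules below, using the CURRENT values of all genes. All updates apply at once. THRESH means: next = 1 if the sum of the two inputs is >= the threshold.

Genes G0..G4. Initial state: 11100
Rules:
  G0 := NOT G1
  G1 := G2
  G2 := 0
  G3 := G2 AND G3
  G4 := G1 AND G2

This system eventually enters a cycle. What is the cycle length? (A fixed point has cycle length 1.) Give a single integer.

Answer: 1

Derivation:
Step 0: 11100
Step 1: G0=NOT G1=NOT 1=0 G1=G2=1 G2=0(const) G3=G2&G3=1&0=0 G4=G1&G2=1&1=1 -> 01001
Step 2: G0=NOT G1=NOT 1=0 G1=G2=0 G2=0(const) G3=G2&G3=0&0=0 G4=G1&G2=1&0=0 -> 00000
Step 3: G0=NOT G1=NOT 0=1 G1=G2=0 G2=0(const) G3=G2&G3=0&0=0 G4=G1&G2=0&0=0 -> 10000
Step 4: G0=NOT G1=NOT 0=1 G1=G2=0 G2=0(const) G3=G2&G3=0&0=0 G4=G1&G2=0&0=0 -> 10000
State from step 4 equals state from step 3 -> cycle length 1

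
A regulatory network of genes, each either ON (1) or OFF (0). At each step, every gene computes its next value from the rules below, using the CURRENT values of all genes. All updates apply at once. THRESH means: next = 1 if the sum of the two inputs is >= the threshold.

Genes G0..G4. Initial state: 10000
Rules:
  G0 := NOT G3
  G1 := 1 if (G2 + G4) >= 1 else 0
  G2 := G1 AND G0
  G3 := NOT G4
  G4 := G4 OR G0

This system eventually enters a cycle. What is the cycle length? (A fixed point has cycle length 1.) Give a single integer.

Step 0: 10000
Step 1: G0=NOT G3=NOT 0=1 G1=(0+0>=1)=0 G2=G1&G0=0&1=0 G3=NOT G4=NOT 0=1 G4=G4|G0=0|1=1 -> 10011
Step 2: G0=NOT G3=NOT 1=0 G1=(0+1>=1)=1 G2=G1&G0=0&1=0 G3=NOT G4=NOT 1=0 G4=G4|G0=1|1=1 -> 01001
Step 3: G0=NOT G3=NOT 0=1 G1=(0+1>=1)=1 G2=G1&G0=1&0=0 G3=NOT G4=NOT 1=0 G4=G4|G0=1|0=1 -> 11001
Step 4: G0=NOT G3=NOT 0=1 G1=(0+1>=1)=1 G2=G1&G0=1&1=1 G3=NOT G4=NOT 1=0 G4=G4|G0=1|1=1 -> 11101
Step 5: G0=NOT G3=NOT 0=1 G1=(1+1>=1)=1 G2=G1&G0=1&1=1 G3=NOT G4=NOT 1=0 G4=G4|G0=1|1=1 -> 11101
State from step 5 equals state from step 4 -> cycle length 1

Answer: 1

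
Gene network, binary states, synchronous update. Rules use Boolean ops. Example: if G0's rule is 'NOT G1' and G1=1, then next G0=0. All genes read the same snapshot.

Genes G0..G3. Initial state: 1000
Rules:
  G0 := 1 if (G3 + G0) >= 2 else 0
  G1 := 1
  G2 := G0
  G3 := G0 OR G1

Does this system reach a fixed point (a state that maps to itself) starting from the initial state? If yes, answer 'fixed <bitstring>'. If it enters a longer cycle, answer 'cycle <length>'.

Step 0: 1000
Step 1: G0=(0+1>=2)=0 G1=1(const) G2=G0=1 G3=G0|G1=1|0=1 -> 0111
Step 2: G0=(1+0>=2)=0 G1=1(const) G2=G0=0 G3=G0|G1=0|1=1 -> 0101
Step 3: G0=(1+0>=2)=0 G1=1(const) G2=G0=0 G3=G0|G1=0|1=1 -> 0101
Fixed point reached at step 2: 0101

Answer: fixed 0101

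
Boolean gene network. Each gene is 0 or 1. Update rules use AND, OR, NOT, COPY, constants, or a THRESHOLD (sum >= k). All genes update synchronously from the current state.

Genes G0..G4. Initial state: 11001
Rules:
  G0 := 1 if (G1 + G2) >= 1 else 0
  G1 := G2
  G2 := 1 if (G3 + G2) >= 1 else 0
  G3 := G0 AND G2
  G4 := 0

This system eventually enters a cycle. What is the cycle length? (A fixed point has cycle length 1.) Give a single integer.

Step 0: 11001
Step 1: G0=(1+0>=1)=1 G1=G2=0 G2=(0+0>=1)=0 G3=G0&G2=1&0=0 G4=0(const) -> 10000
Step 2: G0=(0+0>=1)=0 G1=G2=0 G2=(0+0>=1)=0 G3=G0&G2=1&0=0 G4=0(const) -> 00000
Step 3: G0=(0+0>=1)=0 G1=G2=0 G2=(0+0>=1)=0 G3=G0&G2=0&0=0 G4=0(const) -> 00000
State from step 3 equals state from step 2 -> cycle length 1

Answer: 1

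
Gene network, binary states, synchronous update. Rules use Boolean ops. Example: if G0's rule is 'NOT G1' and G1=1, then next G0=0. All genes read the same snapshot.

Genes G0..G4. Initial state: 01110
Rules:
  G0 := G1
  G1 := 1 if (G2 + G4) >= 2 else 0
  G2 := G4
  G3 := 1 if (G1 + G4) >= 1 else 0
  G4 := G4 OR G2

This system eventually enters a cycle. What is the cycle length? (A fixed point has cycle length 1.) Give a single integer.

Step 0: 01110
Step 1: G0=G1=1 G1=(1+0>=2)=0 G2=G4=0 G3=(1+0>=1)=1 G4=G4|G2=0|1=1 -> 10011
Step 2: G0=G1=0 G1=(0+1>=2)=0 G2=G4=1 G3=(0+1>=1)=1 G4=G4|G2=1|0=1 -> 00111
Step 3: G0=G1=0 G1=(1+1>=2)=1 G2=G4=1 G3=(0+1>=1)=1 G4=G4|G2=1|1=1 -> 01111
Step 4: G0=G1=1 G1=(1+1>=2)=1 G2=G4=1 G3=(1+1>=1)=1 G4=G4|G2=1|1=1 -> 11111
Step 5: G0=G1=1 G1=(1+1>=2)=1 G2=G4=1 G3=(1+1>=1)=1 G4=G4|G2=1|1=1 -> 11111
State from step 5 equals state from step 4 -> cycle length 1

Answer: 1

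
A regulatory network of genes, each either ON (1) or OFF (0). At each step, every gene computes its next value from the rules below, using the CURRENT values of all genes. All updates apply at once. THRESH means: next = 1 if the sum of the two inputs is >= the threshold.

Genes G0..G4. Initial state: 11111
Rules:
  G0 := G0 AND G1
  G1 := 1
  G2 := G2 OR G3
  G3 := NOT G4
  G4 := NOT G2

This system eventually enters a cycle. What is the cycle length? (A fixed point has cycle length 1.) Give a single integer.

Answer: 1

Derivation:
Step 0: 11111
Step 1: G0=G0&G1=1&1=1 G1=1(const) G2=G2|G3=1|1=1 G3=NOT G4=NOT 1=0 G4=NOT G2=NOT 1=0 -> 11100
Step 2: G0=G0&G1=1&1=1 G1=1(const) G2=G2|G3=1|0=1 G3=NOT G4=NOT 0=1 G4=NOT G2=NOT 1=0 -> 11110
Step 3: G0=G0&G1=1&1=1 G1=1(const) G2=G2|G3=1|1=1 G3=NOT G4=NOT 0=1 G4=NOT G2=NOT 1=0 -> 11110
State from step 3 equals state from step 2 -> cycle length 1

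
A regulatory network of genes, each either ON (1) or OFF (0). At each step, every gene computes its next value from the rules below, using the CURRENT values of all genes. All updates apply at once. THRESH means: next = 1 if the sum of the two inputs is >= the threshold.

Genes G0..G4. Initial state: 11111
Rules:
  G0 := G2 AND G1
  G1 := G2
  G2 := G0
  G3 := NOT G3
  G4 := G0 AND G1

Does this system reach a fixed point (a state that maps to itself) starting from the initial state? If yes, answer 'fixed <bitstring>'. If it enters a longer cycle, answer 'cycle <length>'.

Answer: cycle 2

Derivation:
Step 0: 11111
Step 1: G0=G2&G1=1&1=1 G1=G2=1 G2=G0=1 G3=NOT G3=NOT 1=0 G4=G0&G1=1&1=1 -> 11101
Step 2: G0=G2&G1=1&1=1 G1=G2=1 G2=G0=1 G3=NOT G3=NOT 0=1 G4=G0&G1=1&1=1 -> 11111
Cycle of length 2 starting at step 0 -> no fixed point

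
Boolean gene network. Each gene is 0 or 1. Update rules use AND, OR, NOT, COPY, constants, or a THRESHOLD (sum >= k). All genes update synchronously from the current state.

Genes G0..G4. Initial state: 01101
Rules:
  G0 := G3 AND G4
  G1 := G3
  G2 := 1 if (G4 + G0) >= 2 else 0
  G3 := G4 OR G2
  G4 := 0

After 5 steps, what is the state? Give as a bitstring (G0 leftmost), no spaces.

Step 1: G0=G3&G4=0&1=0 G1=G3=0 G2=(1+0>=2)=0 G3=G4|G2=1|1=1 G4=0(const) -> 00010
Step 2: G0=G3&G4=1&0=0 G1=G3=1 G2=(0+0>=2)=0 G3=G4|G2=0|0=0 G4=0(const) -> 01000
Step 3: G0=G3&G4=0&0=0 G1=G3=0 G2=(0+0>=2)=0 G3=G4|G2=0|0=0 G4=0(const) -> 00000
Step 4: G0=G3&G4=0&0=0 G1=G3=0 G2=(0+0>=2)=0 G3=G4|G2=0|0=0 G4=0(const) -> 00000
Step 5: G0=G3&G4=0&0=0 G1=G3=0 G2=(0+0>=2)=0 G3=G4|G2=0|0=0 G4=0(const) -> 00000

00000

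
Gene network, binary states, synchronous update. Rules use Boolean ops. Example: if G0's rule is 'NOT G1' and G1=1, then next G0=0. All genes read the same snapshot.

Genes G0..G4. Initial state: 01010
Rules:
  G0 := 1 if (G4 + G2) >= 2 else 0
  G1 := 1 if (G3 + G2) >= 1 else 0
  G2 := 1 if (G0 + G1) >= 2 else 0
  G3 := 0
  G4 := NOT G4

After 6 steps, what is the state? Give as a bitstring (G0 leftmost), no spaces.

Step 1: G0=(0+0>=2)=0 G1=(1+0>=1)=1 G2=(0+1>=2)=0 G3=0(const) G4=NOT G4=NOT 0=1 -> 01001
Step 2: G0=(1+0>=2)=0 G1=(0+0>=1)=0 G2=(0+1>=2)=0 G3=0(const) G4=NOT G4=NOT 1=0 -> 00000
Step 3: G0=(0+0>=2)=0 G1=(0+0>=1)=0 G2=(0+0>=2)=0 G3=0(const) G4=NOT G4=NOT 0=1 -> 00001
Step 4: G0=(1+0>=2)=0 G1=(0+0>=1)=0 G2=(0+0>=2)=0 G3=0(const) G4=NOT G4=NOT 1=0 -> 00000
Step 5: G0=(0+0>=2)=0 G1=(0+0>=1)=0 G2=(0+0>=2)=0 G3=0(const) G4=NOT G4=NOT 0=1 -> 00001
Step 6: G0=(1+0>=2)=0 G1=(0+0>=1)=0 G2=(0+0>=2)=0 G3=0(const) G4=NOT G4=NOT 1=0 -> 00000

00000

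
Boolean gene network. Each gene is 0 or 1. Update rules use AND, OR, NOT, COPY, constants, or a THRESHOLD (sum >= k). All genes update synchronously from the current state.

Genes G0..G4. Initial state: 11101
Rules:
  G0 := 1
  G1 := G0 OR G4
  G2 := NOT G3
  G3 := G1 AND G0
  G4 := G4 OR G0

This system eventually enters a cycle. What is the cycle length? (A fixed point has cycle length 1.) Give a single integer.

Answer: 1

Derivation:
Step 0: 11101
Step 1: G0=1(const) G1=G0|G4=1|1=1 G2=NOT G3=NOT 0=1 G3=G1&G0=1&1=1 G4=G4|G0=1|1=1 -> 11111
Step 2: G0=1(const) G1=G0|G4=1|1=1 G2=NOT G3=NOT 1=0 G3=G1&G0=1&1=1 G4=G4|G0=1|1=1 -> 11011
Step 3: G0=1(const) G1=G0|G4=1|1=1 G2=NOT G3=NOT 1=0 G3=G1&G0=1&1=1 G4=G4|G0=1|1=1 -> 11011
State from step 3 equals state from step 2 -> cycle length 1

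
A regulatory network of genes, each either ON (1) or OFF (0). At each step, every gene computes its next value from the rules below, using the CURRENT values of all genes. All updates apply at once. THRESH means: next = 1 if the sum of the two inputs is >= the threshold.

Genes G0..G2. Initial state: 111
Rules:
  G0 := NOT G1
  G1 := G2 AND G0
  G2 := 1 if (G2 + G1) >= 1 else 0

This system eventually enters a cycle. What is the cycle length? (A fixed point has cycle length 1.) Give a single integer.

Step 0: 111
Step 1: G0=NOT G1=NOT 1=0 G1=G2&G0=1&1=1 G2=(1+1>=1)=1 -> 011
Step 2: G0=NOT G1=NOT 1=0 G1=G2&G0=1&0=0 G2=(1+1>=1)=1 -> 001
Step 3: G0=NOT G1=NOT 0=1 G1=G2&G0=1&0=0 G2=(1+0>=1)=1 -> 101
Step 4: G0=NOT G1=NOT 0=1 G1=G2&G0=1&1=1 G2=(1+0>=1)=1 -> 111
State from step 4 equals state from step 0 -> cycle length 4

Answer: 4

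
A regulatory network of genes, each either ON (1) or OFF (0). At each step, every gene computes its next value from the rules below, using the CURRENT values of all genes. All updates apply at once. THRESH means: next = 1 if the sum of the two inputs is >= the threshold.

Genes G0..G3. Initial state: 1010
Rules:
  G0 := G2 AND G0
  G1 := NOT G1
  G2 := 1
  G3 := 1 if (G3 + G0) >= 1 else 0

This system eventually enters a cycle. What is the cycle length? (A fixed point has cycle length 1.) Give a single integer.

Answer: 2

Derivation:
Step 0: 1010
Step 1: G0=G2&G0=1&1=1 G1=NOT G1=NOT 0=1 G2=1(const) G3=(0+1>=1)=1 -> 1111
Step 2: G0=G2&G0=1&1=1 G1=NOT G1=NOT 1=0 G2=1(const) G3=(1+1>=1)=1 -> 1011
Step 3: G0=G2&G0=1&1=1 G1=NOT G1=NOT 0=1 G2=1(const) G3=(1+1>=1)=1 -> 1111
State from step 3 equals state from step 1 -> cycle length 2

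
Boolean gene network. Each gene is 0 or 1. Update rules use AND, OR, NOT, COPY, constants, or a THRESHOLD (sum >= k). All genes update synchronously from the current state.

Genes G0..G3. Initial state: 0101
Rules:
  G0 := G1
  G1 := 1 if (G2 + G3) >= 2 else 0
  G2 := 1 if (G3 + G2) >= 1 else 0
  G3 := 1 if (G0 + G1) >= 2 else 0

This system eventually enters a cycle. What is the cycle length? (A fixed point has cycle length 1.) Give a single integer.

Answer: 1

Derivation:
Step 0: 0101
Step 1: G0=G1=1 G1=(0+1>=2)=0 G2=(1+0>=1)=1 G3=(0+1>=2)=0 -> 1010
Step 2: G0=G1=0 G1=(1+0>=2)=0 G2=(0+1>=1)=1 G3=(1+0>=2)=0 -> 0010
Step 3: G0=G1=0 G1=(1+0>=2)=0 G2=(0+1>=1)=1 G3=(0+0>=2)=0 -> 0010
State from step 3 equals state from step 2 -> cycle length 1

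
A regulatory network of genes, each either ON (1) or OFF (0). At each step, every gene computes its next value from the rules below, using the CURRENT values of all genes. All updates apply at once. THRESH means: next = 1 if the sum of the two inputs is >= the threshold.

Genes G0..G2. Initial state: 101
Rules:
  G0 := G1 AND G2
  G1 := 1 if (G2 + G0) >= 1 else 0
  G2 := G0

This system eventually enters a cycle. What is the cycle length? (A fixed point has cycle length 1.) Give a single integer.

Answer: 2

Derivation:
Step 0: 101
Step 1: G0=G1&G2=0&1=0 G1=(1+1>=1)=1 G2=G0=1 -> 011
Step 2: G0=G1&G2=1&1=1 G1=(1+0>=1)=1 G2=G0=0 -> 110
Step 3: G0=G1&G2=1&0=0 G1=(0+1>=1)=1 G2=G0=1 -> 011
State from step 3 equals state from step 1 -> cycle length 2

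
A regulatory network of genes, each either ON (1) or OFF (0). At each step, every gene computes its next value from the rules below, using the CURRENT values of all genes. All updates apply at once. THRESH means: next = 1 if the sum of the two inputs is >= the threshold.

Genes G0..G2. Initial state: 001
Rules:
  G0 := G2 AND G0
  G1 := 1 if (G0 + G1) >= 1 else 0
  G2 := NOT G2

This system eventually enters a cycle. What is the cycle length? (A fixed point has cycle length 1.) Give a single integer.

Step 0: 001
Step 1: G0=G2&G0=1&0=0 G1=(0+0>=1)=0 G2=NOT G2=NOT 1=0 -> 000
Step 2: G0=G2&G0=0&0=0 G1=(0+0>=1)=0 G2=NOT G2=NOT 0=1 -> 001
State from step 2 equals state from step 0 -> cycle length 2

Answer: 2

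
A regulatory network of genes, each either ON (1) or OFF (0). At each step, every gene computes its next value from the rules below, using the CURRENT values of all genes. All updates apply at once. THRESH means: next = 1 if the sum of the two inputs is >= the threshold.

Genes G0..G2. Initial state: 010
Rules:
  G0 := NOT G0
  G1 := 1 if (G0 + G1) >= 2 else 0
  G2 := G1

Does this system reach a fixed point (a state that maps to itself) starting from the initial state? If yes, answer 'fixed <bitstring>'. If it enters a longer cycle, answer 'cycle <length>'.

Answer: cycle 2

Derivation:
Step 0: 010
Step 1: G0=NOT G0=NOT 0=1 G1=(0+1>=2)=0 G2=G1=1 -> 101
Step 2: G0=NOT G0=NOT 1=0 G1=(1+0>=2)=0 G2=G1=0 -> 000
Step 3: G0=NOT G0=NOT 0=1 G1=(0+0>=2)=0 G2=G1=0 -> 100
Step 4: G0=NOT G0=NOT 1=0 G1=(1+0>=2)=0 G2=G1=0 -> 000
Cycle of length 2 starting at step 2 -> no fixed point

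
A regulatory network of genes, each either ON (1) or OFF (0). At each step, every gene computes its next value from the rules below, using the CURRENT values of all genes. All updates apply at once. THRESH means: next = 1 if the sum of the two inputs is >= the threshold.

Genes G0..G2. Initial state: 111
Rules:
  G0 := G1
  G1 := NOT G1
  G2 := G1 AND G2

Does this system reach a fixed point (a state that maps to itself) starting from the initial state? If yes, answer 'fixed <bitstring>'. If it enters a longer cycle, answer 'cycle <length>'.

Answer: cycle 2

Derivation:
Step 0: 111
Step 1: G0=G1=1 G1=NOT G1=NOT 1=0 G2=G1&G2=1&1=1 -> 101
Step 2: G0=G1=0 G1=NOT G1=NOT 0=1 G2=G1&G2=0&1=0 -> 010
Step 3: G0=G1=1 G1=NOT G1=NOT 1=0 G2=G1&G2=1&0=0 -> 100
Step 4: G0=G1=0 G1=NOT G1=NOT 0=1 G2=G1&G2=0&0=0 -> 010
Cycle of length 2 starting at step 2 -> no fixed point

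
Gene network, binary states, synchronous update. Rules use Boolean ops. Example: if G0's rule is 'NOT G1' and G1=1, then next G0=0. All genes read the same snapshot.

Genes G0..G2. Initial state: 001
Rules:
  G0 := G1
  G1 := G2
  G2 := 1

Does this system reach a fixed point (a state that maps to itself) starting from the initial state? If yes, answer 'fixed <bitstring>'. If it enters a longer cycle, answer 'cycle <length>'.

Step 0: 001
Step 1: G0=G1=0 G1=G2=1 G2=1(const) -> 011
Step 2: G0=G1=1 G1=G2=1 G2=1(const) -> 111
Step 3: G0=G1=1 G1=G2=1 G2=1(const) -> 111
Fixed point reached at step 2: 111

Answer: fixed 111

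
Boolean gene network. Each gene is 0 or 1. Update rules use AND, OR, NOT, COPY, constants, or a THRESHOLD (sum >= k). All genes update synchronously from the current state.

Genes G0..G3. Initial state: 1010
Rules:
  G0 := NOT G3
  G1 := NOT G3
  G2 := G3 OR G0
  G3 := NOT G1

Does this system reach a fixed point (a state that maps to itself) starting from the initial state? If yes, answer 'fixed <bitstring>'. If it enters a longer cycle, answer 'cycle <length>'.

Answer: cycle 2

Derivation:
Step 0: 1010
Step 1: G0=NOT G3=NOT 0=1 G1=NOT G3=NOT 0=1 G2=G3|G0=0|1=1 G3=NOT G1=NOT 0=1 -> 1111
Step 2: G0=NOT G3=NOT 1=0 G1=NOT G3=NOT 1=0 G2=G3|G0=1|1=1 G3=NOT G1=NOT 1=0 -> 0010
Step 3: G0=NOT G3=NOT 0=1 G1=NOT G3=NOT 0=1 G2=G3|G0=0|0=0 G3=NOT G1=NOT 0=1 -> 1101
Step 4: G0=NOT G3=NOT 1=0 G1=NOT G3=NOT 1=0 G2=G3|G0=1|1=1 G3=NOT G1=NOT 1=0 -> 0010
Cycle of length 2 starting at step 2 -> no fixed point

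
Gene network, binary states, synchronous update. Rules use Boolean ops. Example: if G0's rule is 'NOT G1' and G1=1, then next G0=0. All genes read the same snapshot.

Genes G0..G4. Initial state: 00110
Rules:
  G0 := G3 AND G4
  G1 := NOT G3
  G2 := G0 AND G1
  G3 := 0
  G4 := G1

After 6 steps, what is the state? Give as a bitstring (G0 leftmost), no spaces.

Step 1: G0=G3&G4=1&0=0 G1=NOT G3=NOT 1=0 G2=G0&G1=0&0=0 G3=0(const) G4=G1=0 -> 00000
Step 2: G0=G3&G4=0&0=0 G1=NOT G3=NOT 0=1 G2=G0&G1=0&0=0 G3=0(const) G4=G1=0 -> 01000
Step 3: G0=G3&G4=0&0=0 G1=NOT G3=NOT 0=1 G2=G0&G1=0&1=0 G3=0(const) G4=G1=1 -> 01001
Step 4: G0=G3&G4=0&1=0 G1=NOT G3=NOT 0=1 G2=G0&G1=0&1=0 G3=0(const) G4=G1=1 -> 01001
Step 5: G0=G3&G4=0&1=0 G1=NOT G3=NOT 0=1 G2=G0&G1=0&1=0 G3=0(const) G4=G1=1 -> 01001
Step 6: G0=G3&G4=0&1=0 G1=NOT G3=NOT 0=1 G2=G0&G1=0&1=0 G3=0(const) G4=G1=1 -> 01001

01001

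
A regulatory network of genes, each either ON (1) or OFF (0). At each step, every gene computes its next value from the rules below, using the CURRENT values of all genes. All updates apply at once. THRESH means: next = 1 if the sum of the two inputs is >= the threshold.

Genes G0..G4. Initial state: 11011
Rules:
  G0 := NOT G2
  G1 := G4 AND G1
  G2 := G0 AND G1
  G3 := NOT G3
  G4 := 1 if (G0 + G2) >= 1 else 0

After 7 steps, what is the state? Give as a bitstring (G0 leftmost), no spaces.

Step 1: G0=NOT G2=NOT 0=1 G1=G4&G1=1&1=1 G2=G0&G1=1&1=1 G3=NOT G3=NOT 1=0 G4=(1+0>=1)=1 -> 11101
Step 2: G0=NOT G2=NOT 1=0 G1=G4&G1=1&1=1 G2=G0&G1=1&1=1 G3=NOT G3=NOT 0=1 G4=(1+1>=1)=1 -> 01111
Step 3: G0=NOT G2=NOT 1=0 G1=G4&G1=1&1=1 G2=G0&G1=0&1=0 G3=NOT G3=NOT 1=0 G4=(0+1>=1)=1 -> 01001
Step 4: G0=NOT G2=NOT 0=1 G1=G4&G1=1&1=1 G2=G0&G1=0&1=0 G3=NOT G3=NOT 0=1 G4=(0+0>=1)=0 -> 11010
Step 5: G0=NOT G2=NOT 0=1 G1=G4&G1=0&1=0 G2=G0&G1=1&1=1 G3=NOT G3=NOT 1=0 G4=(1+0>=1)=1 -> 10101
Step 6: G0=NOT G2=NOT 1=0 G1=G4&G1=1&0=0 G2=G0&G1=1&0=0 G3=NOT G3=NOT 0=1 G4=(1+1>=1)=1 -> 00011
Step 7: G0=NOT G2=NOT 0=1 G1=G4&G1=1&0=0 G2=G0&G1=0&0=0 G3=NOT G3=NOT 1=0 G4=(0+0>=1)=0 -> 10000

10000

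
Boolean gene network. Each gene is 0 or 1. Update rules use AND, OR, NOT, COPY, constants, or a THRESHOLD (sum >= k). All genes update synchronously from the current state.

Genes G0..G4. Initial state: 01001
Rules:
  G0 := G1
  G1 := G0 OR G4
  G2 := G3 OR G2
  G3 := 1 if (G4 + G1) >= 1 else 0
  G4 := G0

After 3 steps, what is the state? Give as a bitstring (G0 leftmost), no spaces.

Step 1: G0=G1=1 G1=G0|G4=0|1=1 G2=G3|G2=0|0=0 G3=(1+1>=1)=1 G4=G0=0 -> 11010
Step 2: G0=G1=1 G1=G0|G4=1|0=1 G2=G3|G2=1|0=1 G3=(0+1>=1)=1 G4=G0=1 -> 11111
Step 3: G0=G1=1 G1=G0|G4=1|1=1 G2=G3|G2=1|1=1 G3=(1+1>=1)=1 G4=G0=1 -> 11111

11111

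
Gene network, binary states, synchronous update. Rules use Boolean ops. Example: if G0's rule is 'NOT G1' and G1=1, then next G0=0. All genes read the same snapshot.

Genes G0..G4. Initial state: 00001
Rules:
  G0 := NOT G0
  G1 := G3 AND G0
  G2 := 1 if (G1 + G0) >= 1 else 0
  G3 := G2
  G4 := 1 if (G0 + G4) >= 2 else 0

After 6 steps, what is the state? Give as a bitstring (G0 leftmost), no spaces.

Step 1: G0=NOT G0=NOT 0=1 G1=G3&G0=0&0=0 G2=(0+0>=1)=0 G3=G2=0 G4=(0+1>=2)=0 -> 10000
Step 2: G0=NOT G0=NOT 1=0 G1=G3&G0=0&1=0 G2=(0+1>=1)=1 G3=G2=0 G4=(1+0>=2)=0 -> 00100
Step 3: G0=NOT G0=NOT 0=1 G1=G3&G0=0&0=0 G2=(0+0>=1)=0 G3=G2=1 G4=(0+0>=2)=0 -> 10010
Step 4: G0=NOT G0=NOT 1=0 G1=G3&G0=1&1=1 G2=(0+1>=1)=1 G3=G2=0 G4=(1+0>=2)=0 -> 01100
Step 5: G0=NOT G0=NOT 0=1 G1=G3&G0=0&0=0 G2=(1+0>=1)=1 G3=G2=1 G4=(0+0>=2)=0 -> 10110
Step 6: G0=NOT G0=NOT 1=0 G1=G3&G0=1&1=1 G2=(0+1>=1)=1 G3=G2=1 G4=(1+0>=2)=0 -> 01110

01110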